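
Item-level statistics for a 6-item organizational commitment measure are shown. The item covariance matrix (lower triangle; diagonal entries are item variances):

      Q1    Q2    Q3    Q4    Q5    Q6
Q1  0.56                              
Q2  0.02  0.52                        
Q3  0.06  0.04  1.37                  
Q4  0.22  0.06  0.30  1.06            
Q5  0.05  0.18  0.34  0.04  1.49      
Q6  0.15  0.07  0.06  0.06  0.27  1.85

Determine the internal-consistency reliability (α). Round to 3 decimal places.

ΣVar(i) = 0.56 + 0.52 + 1.37 + 1.06 + 1.49 + 1.85 = 6.85
Sum of off-diagonal covariances = 1.92
σ²_total = 6.85 + 2 × 1.92 = 10.69
α = (k/(k−1))·(1 − ΣVar(i)/σ²_total) = (6/5)·(1 − 6.85/10.69) = 0.431

α = 0.431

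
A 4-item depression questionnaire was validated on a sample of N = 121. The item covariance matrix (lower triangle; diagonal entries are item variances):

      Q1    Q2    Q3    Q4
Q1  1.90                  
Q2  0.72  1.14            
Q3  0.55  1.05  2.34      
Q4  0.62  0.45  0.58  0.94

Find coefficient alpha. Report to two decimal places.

coefficient alpha = 0.74

Σσᵢ² = 1.90 + 1.14 + 2.34 + 0.94 = 6.32
Sum of the distinct covariances = 3.97
total variance = 6.32 + 2 × 3.97 = 14.26
α = (k/(k−1))·(1 − Σσᵢ²/total variance) = (4/3)·(1 − 6.32/14.26) = 0.74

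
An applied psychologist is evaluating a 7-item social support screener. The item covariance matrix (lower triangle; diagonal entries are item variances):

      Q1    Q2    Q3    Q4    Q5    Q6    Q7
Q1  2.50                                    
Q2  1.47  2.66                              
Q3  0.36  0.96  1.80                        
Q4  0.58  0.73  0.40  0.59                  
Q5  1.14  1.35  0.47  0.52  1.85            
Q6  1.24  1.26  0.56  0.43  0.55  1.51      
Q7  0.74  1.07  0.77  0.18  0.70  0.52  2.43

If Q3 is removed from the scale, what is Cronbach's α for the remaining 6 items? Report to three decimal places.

Remaining items: Q1, Q2, Q4, Q5, Q6, Q7 (k = 6).
sum of item variances = 2.50 + 2.66 + 0.59 + 1.85 + 1.51 + 2.43 = 11.54
σ²_total = 11.54 + 2 × 12.48 = 36.50
α (item deleted) = (6/5)·(1 − 11.54/36.50) = 0.821

α = 0.821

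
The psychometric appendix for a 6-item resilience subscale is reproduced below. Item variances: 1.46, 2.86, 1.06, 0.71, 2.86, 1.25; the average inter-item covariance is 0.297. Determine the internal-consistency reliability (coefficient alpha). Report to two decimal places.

Σσᵢ² = 1.46 + 2.86 + 1.06 + 0.71 + 2.86 + 1.25 = 10.20
Sum of the 15 distinct covariances = 15 × 0.297 = 4.455
σ²_T = Σσᵢ² + 2·Σcov = 10.20 + 2 × 4.455 = 19.110
α = (6/5)·(1 − 10.20/19.110) = 0.56

α = 0.56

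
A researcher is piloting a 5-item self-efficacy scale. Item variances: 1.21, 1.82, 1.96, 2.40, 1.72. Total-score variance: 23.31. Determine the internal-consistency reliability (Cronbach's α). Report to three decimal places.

sum of item variances = 1.21 + 1.82 + 1.96 + 2.40 + 1.72 = 9.11
α = (k/(k−1))·(1 − sum of item variances/total variance) = (5/4)·(1 − 9.11/23.31) = 0.761

α = 0.761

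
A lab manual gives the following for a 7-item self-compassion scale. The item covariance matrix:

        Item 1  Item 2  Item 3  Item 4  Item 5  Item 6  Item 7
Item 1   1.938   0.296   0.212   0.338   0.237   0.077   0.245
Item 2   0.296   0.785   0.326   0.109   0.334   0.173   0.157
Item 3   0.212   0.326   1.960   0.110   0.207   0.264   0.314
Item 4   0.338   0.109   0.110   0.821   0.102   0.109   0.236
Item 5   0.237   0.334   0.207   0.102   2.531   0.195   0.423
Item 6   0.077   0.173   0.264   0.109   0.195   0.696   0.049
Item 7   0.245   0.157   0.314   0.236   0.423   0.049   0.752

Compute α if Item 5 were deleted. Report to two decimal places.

α = 0.56

Remaining items: Item 1, Item 2, Item 3, Item 4, Item 6, Item 7 (k = 6).
Σσᵢ² = 1.938 + 0.785 + 1.960 + 0.821 + 0.696 + 0.752 = 6.952
Var(T) = 6.952 + 2 × 3.015 = 12.982
α (item deleted) = (6/5)·(1 − 6.952/12.982) = 0.56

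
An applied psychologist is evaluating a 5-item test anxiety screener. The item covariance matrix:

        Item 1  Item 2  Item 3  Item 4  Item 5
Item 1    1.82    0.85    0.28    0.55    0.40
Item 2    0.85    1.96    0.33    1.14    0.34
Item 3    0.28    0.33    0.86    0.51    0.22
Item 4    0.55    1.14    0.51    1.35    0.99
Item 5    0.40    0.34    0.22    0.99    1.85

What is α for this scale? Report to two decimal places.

Σσᵢ² = 1.82 + 1.96 + 0.86 + 1.35 + 1.85 = 7.84
Sum of the distinct covariances = 5.61
σ²_total = 7.84 + 2 × 5.61 = 19.06
α = (k/(k−1))·(1 − Σσᵢ²/σ²_total) = (5/4)·(1 − 7.84/19.06) = 0.74

α = 0.74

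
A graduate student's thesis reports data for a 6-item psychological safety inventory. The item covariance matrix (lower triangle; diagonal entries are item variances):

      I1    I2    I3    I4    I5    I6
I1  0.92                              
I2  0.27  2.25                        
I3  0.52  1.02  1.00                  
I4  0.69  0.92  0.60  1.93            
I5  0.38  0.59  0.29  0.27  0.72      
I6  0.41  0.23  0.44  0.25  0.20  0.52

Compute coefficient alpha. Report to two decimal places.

α = 0.79

ΣVar(i) = 0.92 + 2.25 + 1.00 + 1.93 + 0.72 + 0.52 = 7.34
Sum of the distinct covariances = 7.08
Var(T) = 7.34 + 2 × 7.08 = 21.50
α = (k/(k−1))·(1 − ΣVar(i)/Var(T)) = (6/5)·(1 − 7.34/21.50) = 0.79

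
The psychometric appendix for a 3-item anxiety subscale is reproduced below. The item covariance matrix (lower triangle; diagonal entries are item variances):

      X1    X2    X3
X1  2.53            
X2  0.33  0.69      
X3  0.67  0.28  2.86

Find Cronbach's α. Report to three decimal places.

α = 0.444

Σσᵢ² = 2.53 + 0.69 + 2.86 = 6.08
Sum of off-diagonal covariances = 1.28
σ²_T = 6.08 + 2 × 1.28 = 8.64
α = (k/(k−1))·(1 − Σσᵢ²/σ²_T) = (3/2)·(1 − 6.08/8.64) = 0.444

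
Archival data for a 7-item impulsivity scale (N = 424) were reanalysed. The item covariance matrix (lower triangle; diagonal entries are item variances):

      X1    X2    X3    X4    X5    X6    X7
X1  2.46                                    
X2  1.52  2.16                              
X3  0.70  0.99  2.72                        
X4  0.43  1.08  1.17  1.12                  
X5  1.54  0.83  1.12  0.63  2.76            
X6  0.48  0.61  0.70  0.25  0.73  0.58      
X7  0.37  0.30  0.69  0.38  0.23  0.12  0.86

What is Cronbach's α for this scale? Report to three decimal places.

α = 0.818

Σσᵢ² = 2.46 + 2.16 + 2.72 + 1.12 + 2.76 + 0.58 + 0.86 = 12.66
Sum of the distinct covariances = 14.87
Var(T) = 12.66 + 2 × 14.87 = 42.40
α = (k/(k−1))·(1 − Σσᵢ²/Var(T)) = (7/6)·(1 − 12.66/42.40) = 0.818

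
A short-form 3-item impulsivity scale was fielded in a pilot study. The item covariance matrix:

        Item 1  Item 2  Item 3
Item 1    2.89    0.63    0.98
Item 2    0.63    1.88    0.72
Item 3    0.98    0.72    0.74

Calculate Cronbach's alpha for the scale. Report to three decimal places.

Cronbach's alpha = 0.687

Σσ²ᵢ = 2.89 + 1.88 + 0.74 = 5.51
Sum of off-diagonal covariances = 2.33
σ²_total = 5.51 + 2 × 2.33 = 10.17
α = (k/(k−1))·(1 − Σσ²ᵢ/σ²_total) = (3/2)·(1 − 5.51/10.17) = 0.687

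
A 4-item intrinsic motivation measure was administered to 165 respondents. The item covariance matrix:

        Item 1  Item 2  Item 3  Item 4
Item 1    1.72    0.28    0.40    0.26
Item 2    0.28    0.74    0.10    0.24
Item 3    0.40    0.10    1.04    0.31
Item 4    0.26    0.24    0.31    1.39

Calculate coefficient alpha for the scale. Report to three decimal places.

coefficient alpha = 0.525

Σσ²ᵢ = 1.72 + 0.74 + 1.04 + 1.39 = 4.89
Σ_{i<j} σ_ij = 1.59
total variance = 4.89 + 2 × 1.59 = 8.07
α = (k/(k−1))·(1 − Σσ²ᵢ/total variance) = (4/3)·(1 − 4.89/8.07) = 0.525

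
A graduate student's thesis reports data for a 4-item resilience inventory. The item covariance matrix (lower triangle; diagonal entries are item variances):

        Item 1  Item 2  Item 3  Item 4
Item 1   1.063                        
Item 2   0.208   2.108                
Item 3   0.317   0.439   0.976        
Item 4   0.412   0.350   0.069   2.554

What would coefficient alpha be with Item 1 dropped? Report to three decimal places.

Remaining items: Item 2, Item 3, Item 4 (k = 3).
Σσᵢ² = 2.108 + 0.976 + 2.554 = 5.638
σ²_T = 5.638 + 2 × 0.858 = 7.354
α (item deleted) = (3/2)·(1 − 5.638/7.354) = 0.350

coefficient alpha = 0.350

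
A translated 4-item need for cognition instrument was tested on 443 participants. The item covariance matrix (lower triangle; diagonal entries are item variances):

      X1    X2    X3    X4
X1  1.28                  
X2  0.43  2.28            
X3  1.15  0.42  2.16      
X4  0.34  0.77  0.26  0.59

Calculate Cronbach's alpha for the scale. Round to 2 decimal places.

ΣVar(i) = 1.28 + 2.28 + 2.16 + 0.59 = 6.31
Sum of off-diagonal covariances = 3.37
total variance = 6.31 + 2 × 3.37 = 13.05
α = (k/(k−1))·(1 − ΣVar(i)/total variance) = (4/3)·(1 − 6.31/13.05) = 0.69

Cronbach's alpha = 0.69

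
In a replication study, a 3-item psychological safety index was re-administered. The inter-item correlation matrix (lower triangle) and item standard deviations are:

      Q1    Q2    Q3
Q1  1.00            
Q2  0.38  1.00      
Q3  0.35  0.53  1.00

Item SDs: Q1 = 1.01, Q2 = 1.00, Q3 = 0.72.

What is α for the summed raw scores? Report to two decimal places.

Σσ²ᵢ = 1.01² + 1.00² + 0.72² = 2.5385
Covariances σ_ij = r_ij · s_i · s_j:
  σ(Q1,Q2) = 0.38 × 1.01 × 1.00 = 0.3838
  σ(Q1,Q3) = 0.35 × 1.01 × 0.72 = 0.2545
  σ(Q2,Q3) = 0.53 × 1.00 × 0.72 = 0.3816
σ²_T = Σσ²ᵢ + 2·Σσ_ij = 2.5385 + 2 × 1.0199 = 4.5783
α = (3/2)·(1 − 2.5385/4.5783) = 0.67

α = 0.67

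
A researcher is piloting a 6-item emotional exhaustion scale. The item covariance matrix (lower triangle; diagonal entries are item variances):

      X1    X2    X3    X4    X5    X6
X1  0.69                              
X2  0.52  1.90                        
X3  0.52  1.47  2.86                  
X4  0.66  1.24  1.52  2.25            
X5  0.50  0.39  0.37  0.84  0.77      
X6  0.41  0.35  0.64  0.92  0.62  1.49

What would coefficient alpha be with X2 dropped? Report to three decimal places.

α = 0.793

Remaining items: X1, X3, X4, X5, X6 (k = 5).
Σσ²ᵢ = 0.69 + 2.86 + 2.25 + 0.77 + 1.49 = 8.06
Var(T) = 8.06 + 2 × 7.00 = 22.06
α (item deleted) = (5/4)·(1 − 8.06/22.06) = 0.793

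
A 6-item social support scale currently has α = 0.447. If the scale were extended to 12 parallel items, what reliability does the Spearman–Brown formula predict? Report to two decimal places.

Length factor m = 12/6 = 2.0000
α' = m·α / (1 + (m−1)·α)
   = 12/6 × 0.447 / (1 + (12/6 − 1) × 0.447)
   = 0.8940 / 1.4470 = 0.62

predicted reliability = 0.62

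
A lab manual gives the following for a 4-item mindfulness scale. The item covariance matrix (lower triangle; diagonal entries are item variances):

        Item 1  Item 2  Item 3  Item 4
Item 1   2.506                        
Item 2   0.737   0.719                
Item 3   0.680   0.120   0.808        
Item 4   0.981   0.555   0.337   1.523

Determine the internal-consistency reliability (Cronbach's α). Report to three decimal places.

α = 0.735

ΣVar(i) = 2.506 + 0.719 + 0.808 + 1.523 = 5.556
Sum of off-diagonal covariances = 3.410
total variance = 5.556 + 2 × 3.410 = 12.376
α = (k/(k−1))·(1 − ΣVar(i)/total variance) = (4/3)·(1 − 5.556/12.376) = 0.735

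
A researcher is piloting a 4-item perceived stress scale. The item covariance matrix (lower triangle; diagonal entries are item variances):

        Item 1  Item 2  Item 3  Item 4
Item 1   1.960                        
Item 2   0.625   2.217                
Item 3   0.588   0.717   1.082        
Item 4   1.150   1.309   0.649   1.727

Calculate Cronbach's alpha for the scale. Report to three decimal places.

α = 0.787

Σσᵢ² = 1.960 + 2.217 + 1.082 + 1.727 = 6.986
Sum of off-diagonal covariances = 5.038
total variance = 6.986 + 2 × 5.038 = 17.062
α = (k/(k−1))·(1 − Σσᵢ²/total variance) = (4/3)·(1 − 6.986/17.062) = 0.787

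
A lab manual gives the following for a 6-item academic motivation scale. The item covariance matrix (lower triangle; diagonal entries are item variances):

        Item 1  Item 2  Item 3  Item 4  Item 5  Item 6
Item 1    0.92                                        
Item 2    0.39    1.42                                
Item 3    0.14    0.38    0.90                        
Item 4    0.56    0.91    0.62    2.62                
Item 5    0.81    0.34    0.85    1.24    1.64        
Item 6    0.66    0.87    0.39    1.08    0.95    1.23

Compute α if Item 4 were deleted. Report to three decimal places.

α = 0.818

Remaining items: Item 1, Item 2, Item 3, Item 5, Item 6 (k = 5).
Σσ²ᵢ = 0.92 + 1.42 + 0.90 + 1.64 + 1.23 = 6.11
σ²_T = 6.11 + 2 × 5.78 = 17.67
α (item deleted) = (5/4)·(1 − 6.11/17.67) = 0.818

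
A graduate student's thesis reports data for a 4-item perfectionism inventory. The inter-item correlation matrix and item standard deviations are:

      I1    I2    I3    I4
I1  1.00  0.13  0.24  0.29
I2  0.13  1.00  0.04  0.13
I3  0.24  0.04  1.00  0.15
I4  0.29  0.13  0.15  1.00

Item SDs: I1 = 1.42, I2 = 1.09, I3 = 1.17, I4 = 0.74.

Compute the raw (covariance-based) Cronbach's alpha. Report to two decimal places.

Σσ²ᵢ = 1.42² + 1.09² + 1.17² + 0.74² = 5.1210
Covariances σ_ij = r_ij · s_i · s_j:
  σ(I1,I2) = 0.13 × 1.42 × 1.09 = 0.2012
  σ(I1,I3) = 0.24 × 1.42 × 1.17 = 0.3987
  σ(I1,I4) = 0.29 × 1.42 × 0.74 = 0.3047
  σ(I2,I3) = 0.04 × 1.09 × 1.17 = 0.0510
  σ(I2,I4) = 0.13 × 1.09 × 0.74 = 0.1049
  σ(I3,I4) = 0.15 × 1.17 × 0.74 = 0.1299
σ²_T = Σσ²ᵢ + 2·Σσ_ij = 5.1210 + 2 × 1.1904 = 7.5018
α = (4/3)·(1 − 5.1210/7.5018) = 0.42

Cronbach's alpha = 0.42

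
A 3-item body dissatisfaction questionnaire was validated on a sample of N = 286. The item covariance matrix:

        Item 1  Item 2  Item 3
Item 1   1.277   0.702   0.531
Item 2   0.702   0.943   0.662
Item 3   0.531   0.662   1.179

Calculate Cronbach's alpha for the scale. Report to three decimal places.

sum of item variances = 1.277 + 0.943 + 1.179 = 3.399
Σ_{i<j} σ_ij = 1.895
Var(T) = 3.399 + 2 × 1.895 = 7.189
α = (k/(k−1))·(1 − sum of item variances/Var(T)) = (3/2)·(1 − 3.399/7.189) = 0.791

α = 0.791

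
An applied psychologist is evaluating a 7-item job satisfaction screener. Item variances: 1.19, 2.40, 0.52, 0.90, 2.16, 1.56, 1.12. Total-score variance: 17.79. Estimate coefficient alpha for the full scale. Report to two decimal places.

coefficient alpha = 0.52

sum of item variances = 1.19 + 2.40 + 0.52 + 0.90 + 2.16 + 1.56 + 1.12 = 9.85
α = (k/(k−1))·(1 − sum of item variances/Var(T)) = (7/6)·(1 − 9.85/17.79) = 0.52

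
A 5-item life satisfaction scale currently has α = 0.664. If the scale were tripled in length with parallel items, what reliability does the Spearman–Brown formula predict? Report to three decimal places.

Length factor m = 3
α' = m·α / (1 + (m−1)·α)
   = 3 × 0.664 / (1 + (3 − 1) × 0.664)
   = 1.9920 / 2.3280 = 0.856

predicted reliability = 0.856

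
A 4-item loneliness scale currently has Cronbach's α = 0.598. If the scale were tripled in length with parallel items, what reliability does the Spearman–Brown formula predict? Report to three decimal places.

predicted reliability = 0.817

Length factor m = 3
α' = m·α / (1 + (m−1)·α)
   = 3 × 0.598 / (1 + (3 − 1) × 0.598)
   = 1.7940 / 2.1960 = 0.817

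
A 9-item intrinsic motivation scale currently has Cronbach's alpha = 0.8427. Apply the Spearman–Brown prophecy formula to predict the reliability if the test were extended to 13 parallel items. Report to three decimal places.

Length factor m = 13/9 = 1.4444
α' = m·α / (1 + (m−1)·α)
   = 13/9 × 0.8427 / (1 + (13/9 − 1) × 0.8427)
   = 1.2172 / 1.3745 = 0.886

predicted reliability = 0.886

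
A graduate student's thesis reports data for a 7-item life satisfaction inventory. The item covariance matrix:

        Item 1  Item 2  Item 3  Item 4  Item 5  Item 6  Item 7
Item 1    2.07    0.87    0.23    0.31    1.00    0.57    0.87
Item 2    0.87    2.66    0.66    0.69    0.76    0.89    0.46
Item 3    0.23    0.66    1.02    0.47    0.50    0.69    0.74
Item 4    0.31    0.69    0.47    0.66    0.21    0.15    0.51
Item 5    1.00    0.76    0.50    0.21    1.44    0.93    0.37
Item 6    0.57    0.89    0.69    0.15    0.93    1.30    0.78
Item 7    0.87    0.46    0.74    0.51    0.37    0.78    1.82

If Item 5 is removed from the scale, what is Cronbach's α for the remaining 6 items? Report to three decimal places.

α = 0.781

Remaining items: Item 1, Item 2, Item 3, Item 4, Item 6, Item 7 (k = 6).
Σσ²ᵢ = 2.07 + 2.66 + 1.02 + 0.66 + 1.30 + 1.82 = 9.53
Var(T) = 9.53 + 2 × 8.89 = 27.31
α (item deleted) = (6/5)·(1 − 9.53/27.31) = 0.781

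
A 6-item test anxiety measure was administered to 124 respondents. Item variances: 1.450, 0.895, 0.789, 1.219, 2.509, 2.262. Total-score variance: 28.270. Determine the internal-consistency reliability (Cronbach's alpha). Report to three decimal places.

Σσᵢ² = 1.450 + 0.895 + 0.789 + 1.219 + 2.509 + 2.262 = 9.124
α = (k/(k−1))·(1 − Σσᵢ²/Var(T)) = (6/5)·(1 − 9.124/28.270) = 0.813

α = 0.813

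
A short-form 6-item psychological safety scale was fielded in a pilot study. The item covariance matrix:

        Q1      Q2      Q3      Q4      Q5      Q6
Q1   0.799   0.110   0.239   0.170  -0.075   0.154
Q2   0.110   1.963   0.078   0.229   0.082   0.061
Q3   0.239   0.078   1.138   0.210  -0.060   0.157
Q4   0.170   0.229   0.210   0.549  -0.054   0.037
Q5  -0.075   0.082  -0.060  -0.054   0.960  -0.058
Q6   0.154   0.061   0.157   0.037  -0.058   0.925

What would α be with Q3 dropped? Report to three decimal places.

Remaining items: Q1, Q2, Q4, Q5, Q6 (k = 5).
ΣVar(i) = 0.799 + 1.963 + 0.549 + 0.960 + 0.925 = 5.196
σ²_T = 5.196 + 2 × 0.656 = 6.508
α (item deleted) = (5/4)·(1 − 5.196/6.508) = 0.252

α = 0.252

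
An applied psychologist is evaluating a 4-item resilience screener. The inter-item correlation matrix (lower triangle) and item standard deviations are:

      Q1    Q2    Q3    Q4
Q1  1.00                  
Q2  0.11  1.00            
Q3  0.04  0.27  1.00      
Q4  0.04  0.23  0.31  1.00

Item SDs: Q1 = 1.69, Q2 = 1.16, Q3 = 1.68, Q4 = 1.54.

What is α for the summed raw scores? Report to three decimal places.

α = 0.422

Σσ²ᵢ = 1.69² + 1.16² + 1.68² + 1.54² = 9.3957
Covariances σ_ij = r_ij · s_i · s_j:
  σ(Q1,Q2) = 0.11 × 1.69 × 1.16 = 0.2156
  σ(Q1,Q3) = 0.04 × 1.69 × 1.68 = 0.1136
  σ(Q1,Q4) = 0.04 × 1.69 × 1.54 = 0.1041
  σ(Q2,Q3) = 0.27 × 1.16 × 1.68 = 0.5262
  σ(Q2,Q4) = 0.23 × 1.16 × 1.54 = 0.4109
  σ(Q3,Q4) = 0.31 × 1.68 × 1.54 = 0.8020
σ²_T = Σσ²ᵢ + 2·Σσ_ij = 9.3957 + 2 × 2.1724 = 13.7405
α = (4/3)·(1 − 9.3957/13.7405) = 0.422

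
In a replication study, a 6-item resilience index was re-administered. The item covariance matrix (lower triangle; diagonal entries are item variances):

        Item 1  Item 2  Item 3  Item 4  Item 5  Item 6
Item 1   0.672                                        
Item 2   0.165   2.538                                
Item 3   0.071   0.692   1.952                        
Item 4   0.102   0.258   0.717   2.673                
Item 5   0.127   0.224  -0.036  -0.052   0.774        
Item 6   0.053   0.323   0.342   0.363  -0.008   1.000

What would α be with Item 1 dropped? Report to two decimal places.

α = 0.48

Remaining items: Item 2, Item 3, Item 4, Item 5, Item 6 (k = 5).
sum of item variances = 2.538 + 1.952 + 2.673 + 0.774 + 1.000 = 8.937
total variance = 8.937 + 2 × 2.823 = 14.583
α (item deleted) = (5/4)·(1 − 8.937/14.583) = 0.48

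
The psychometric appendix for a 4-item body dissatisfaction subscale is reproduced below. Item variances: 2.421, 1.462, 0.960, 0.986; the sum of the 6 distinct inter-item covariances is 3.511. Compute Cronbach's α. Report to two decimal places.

sum of item variances = 2.421 + 1.462 + 0.960 + 0.986 = 5.829
Sum of distinct covariances = 3.511
σ²_T = sum of item variances + 2·Σcov = 5.829 + 2 × 3.511 = 12.851
α = (4/3)·(1 − 5.829/12.851) = 0.73

Cronbach's α = 0.73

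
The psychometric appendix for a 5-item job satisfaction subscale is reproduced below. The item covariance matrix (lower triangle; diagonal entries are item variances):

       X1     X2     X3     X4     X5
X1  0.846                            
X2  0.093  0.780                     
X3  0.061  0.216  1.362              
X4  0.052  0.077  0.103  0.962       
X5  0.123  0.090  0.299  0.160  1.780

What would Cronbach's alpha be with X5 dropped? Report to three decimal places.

Remaining items: X1, X2, X3, X4 (k = 4).
sum of item variances = 0.846 + 0.780 + 1.362 + 0.962 = 3.950
σ²_total = 3.950 + 2 × 0.602 = 5.154
α (item deleted) = (4/3)·(1 − 3.950/5.154) = 0.311

Cronbach's alpha = 0.311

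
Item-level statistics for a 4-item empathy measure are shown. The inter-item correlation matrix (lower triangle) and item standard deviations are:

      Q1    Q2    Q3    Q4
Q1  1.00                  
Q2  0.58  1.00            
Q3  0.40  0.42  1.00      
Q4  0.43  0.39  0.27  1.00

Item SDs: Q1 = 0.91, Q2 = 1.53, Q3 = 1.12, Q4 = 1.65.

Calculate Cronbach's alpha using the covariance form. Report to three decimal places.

α = 0.710

Σσ²ᵢ = 0.91² + 1.53² + 1.12² + 1.65² = 7.1459
Covariances σ_ij = r_ij · s_i · s_j:
  σ(Q1,Q2) = 0.58 × 0.91 × 1.53 = 0.8075
  σ(Q1,Q3) = 0.40 × 0.91 × 1.12 = 0.4077
  σ(Q1,Q4) = 0.43 × 0.91 × 1.65 = 0.6456
  σ(Q2,Q3) = 0.42 × 1.53 × 1.12 = 0.7197
  σ(Q2,Q4) = 0.39 × 1.53 × 1.65 = 0.9846
  σ(Q3,Q4) = 0.27 × 1.12 × 1.65 = 0.4990
σ²_T = Σσ²ᵢ + 2·Σσ_ij = 7.1459 + 2 × 4.0641 = 15.2741
α = (4/3)·(1 − 7.1459/15.2741) = 0.710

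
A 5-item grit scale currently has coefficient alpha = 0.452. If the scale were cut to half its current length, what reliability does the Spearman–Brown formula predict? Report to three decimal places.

Length factor m = 1/2
α' = m·α / (1 − (1−m)·α)
   = 1/2 × 0.452 / (1 − (1 − 1/2) × 0.452)
   = 0.2260 / 0.7740 = 0.292

predicted reliability = 0.292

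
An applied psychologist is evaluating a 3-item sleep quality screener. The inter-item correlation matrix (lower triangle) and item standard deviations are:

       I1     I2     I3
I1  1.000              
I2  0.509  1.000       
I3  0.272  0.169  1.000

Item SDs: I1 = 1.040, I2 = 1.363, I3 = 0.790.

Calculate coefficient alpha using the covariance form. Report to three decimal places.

Σσ²ᵢ = 1.040² + 1.363² + 0.790² = 3.5635
Covariances σ_ij = r_ij · s_i · s_j:
  σ(I1,I2) = 0.509 × 1.040 × 1.363 = 0.7215
  σ(I1,I3) = 0.272 × 1.040 × 0.790 = 0.2235
  σ(I2,I3) = 0.169 × 1.363 × 0.790 = 0.1820
σ²_T = Σσ²ᵢ + 2·Σσ_ij = 3.5635 + 2 × 1.1270 = 5.8175
α = (3/2)·(1 − 3.5635/5.8175) = 0.581

coefficient alpha = 0.581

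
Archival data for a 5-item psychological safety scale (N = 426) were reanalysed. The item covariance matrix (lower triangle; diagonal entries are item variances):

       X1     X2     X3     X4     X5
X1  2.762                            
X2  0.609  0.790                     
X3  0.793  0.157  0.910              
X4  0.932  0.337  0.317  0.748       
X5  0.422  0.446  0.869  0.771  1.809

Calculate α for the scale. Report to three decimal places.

α = 0.771

Σσ²ᵢ = 2.762 + 0.790 + 0.910 + 0.748 + 1.809 = 7.019
Σ_{i<j} σ_ij = 5.653
Var(T) = 7.019 + 2 × 5.653 = 18.325
α = (k/(k−1))·(1 − Σσ²ᵢ/Var(T)) = (5/4)·(1 − 7.019/18.325) = 0.771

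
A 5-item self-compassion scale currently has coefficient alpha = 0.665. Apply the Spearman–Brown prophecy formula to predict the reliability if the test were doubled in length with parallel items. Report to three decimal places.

Length factor m = 2
α' = m·α / (1 + (m−1)·α)
   = 2 × 0.665 / (1 + (2 − 1) × 0.665)
   = 1.3300 / 1.6650 = 0.799

predicted reliability = 0.799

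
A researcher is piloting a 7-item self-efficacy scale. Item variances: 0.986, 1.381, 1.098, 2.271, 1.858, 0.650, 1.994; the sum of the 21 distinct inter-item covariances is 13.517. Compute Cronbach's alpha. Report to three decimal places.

Cronbach's alpha = 0.846

ΣVar(i) = 0.986 + 1.381 + 1.098 + 2.271 + 1.858 + 0.650 + 1.994 = 10.238
Sum of distinct covariances = 13.517
total variance = ΣVar(i) + 2·Σcov = 10.238 + 2 × 13.517 = 37.272
α = (7/6)·(1 − 10.238/37.272) = 0.846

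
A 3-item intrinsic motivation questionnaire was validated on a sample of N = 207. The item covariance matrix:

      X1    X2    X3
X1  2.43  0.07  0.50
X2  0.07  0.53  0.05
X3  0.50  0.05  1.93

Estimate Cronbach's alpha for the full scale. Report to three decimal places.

sum of item variances = 2.43 + 0.53 + 1.93 = 4.89
Σ_{i<j} σ_ij = 0.62
total variance = 4.89 + 2 × 0.62 = 6.13
α = (k/(k−1))·(1 − sum of item variances/total variance) = (3/2)·(1 − 4.89/6.13) = 0.303

α = 0.303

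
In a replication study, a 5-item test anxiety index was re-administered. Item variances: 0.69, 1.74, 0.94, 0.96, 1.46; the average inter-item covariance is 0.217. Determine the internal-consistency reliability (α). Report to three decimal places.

Σσ²ᵢ = 0.69 + 1.74 + 0.94 + 0.96 + 1.46 = 5.79
Sum of the 10 distinct covariances = 10 × 0.217 = 2.170
total variance = Σσ²ᵢ + 2·Σcov = 5.79 + 2 × 2.170 = 10.130
α = (5/4)·(1 − 5.79/10.130) = 0.536

α = 0.536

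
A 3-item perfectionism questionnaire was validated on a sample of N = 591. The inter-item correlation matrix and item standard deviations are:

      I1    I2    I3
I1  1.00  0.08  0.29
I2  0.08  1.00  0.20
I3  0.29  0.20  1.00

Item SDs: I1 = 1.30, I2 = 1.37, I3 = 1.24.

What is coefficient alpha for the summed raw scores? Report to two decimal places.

Σσ²ᵢ = 1.30² + 1.37² + 1.24² = 5.1045
Covariances σ_ij = r_ij · s_i · s_j:
  σ(I1,I2) = 0.08 × 1.30 × 1.37 = 0.1425
  σ(I1,I3) = 0.29 × 1.30 × 1.24 = 0.4675
  σ(I2,I3) = 0.20 × 1.37 × 1.24 = 0.3398
σ²_T = Σσ²ᵢ + 2·Σσ_ij = 5.1045 + 2 × 0.9498 = 7.0041
α = (3/2)·(1 − 5.1045/7.0041) = 0.41

α = 0.41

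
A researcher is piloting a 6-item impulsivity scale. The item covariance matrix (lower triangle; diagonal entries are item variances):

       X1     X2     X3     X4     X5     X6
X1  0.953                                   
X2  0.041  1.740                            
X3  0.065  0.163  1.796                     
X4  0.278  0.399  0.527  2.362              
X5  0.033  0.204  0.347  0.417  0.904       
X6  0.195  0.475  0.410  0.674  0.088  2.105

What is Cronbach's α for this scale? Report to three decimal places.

Cronbach's α = 0.560

sum of item variances = 0.953 + 1.740 + 1.796 + 2.362 + 0.904 + 2.105 = 9.860
Sum of off-diagonal covariances = 4.316
total variance = 9.860 + 2 × 4.316 = 18.492
α = (k/(k−1))·(1 − sum of item variances/total variance) = (6/5)·(1 − 9.860/18.492) = 0.560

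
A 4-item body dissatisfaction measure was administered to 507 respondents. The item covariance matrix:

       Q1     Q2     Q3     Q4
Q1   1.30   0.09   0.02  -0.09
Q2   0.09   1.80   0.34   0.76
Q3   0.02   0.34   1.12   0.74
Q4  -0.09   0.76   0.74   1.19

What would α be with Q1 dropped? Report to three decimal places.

Remaining items: Q2, Q3, Q4 (k = 3).
Σσ²ᵢ = 1.80 + 1.12 + 1.19 = 4.11
σ²_total = 4.11 + 2 × 1.84 = 7.79
α (item deleted) = (3/2)·(1 − 4.11/7.79) = 0.709

α = 0.709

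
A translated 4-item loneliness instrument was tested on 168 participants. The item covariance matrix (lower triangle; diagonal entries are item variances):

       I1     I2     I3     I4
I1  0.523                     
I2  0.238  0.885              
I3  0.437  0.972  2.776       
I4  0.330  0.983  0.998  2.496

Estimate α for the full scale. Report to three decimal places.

α = 0.723

ΣVar(i) = 0.523 + 0.885 + 2.776 + 2.496 = 6.680
Σ_{i<j} σ_ij = 3.958
σ²_T = 6.680 + 2 × 3.958 = 14.596
α = (k/(k−1))·(1 − ΣVar(i)/σ²_T) = (4/3)·(1 − 6.680/14.596) = 0.723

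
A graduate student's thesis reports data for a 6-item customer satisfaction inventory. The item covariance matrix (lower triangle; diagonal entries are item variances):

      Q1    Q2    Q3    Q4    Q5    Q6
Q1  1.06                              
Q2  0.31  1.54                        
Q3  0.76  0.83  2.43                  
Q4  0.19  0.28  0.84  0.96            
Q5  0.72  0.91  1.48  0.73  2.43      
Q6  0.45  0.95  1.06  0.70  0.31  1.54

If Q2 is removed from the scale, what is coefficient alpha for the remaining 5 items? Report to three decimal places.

coefficient alpha = 0.790

Remaining items: Q1, Q3, Q4, Q5, Q6 (k = 5).
Σσ²ᵢ = 1.06 + 2.43 + 0.96 + 2.43 + 1.54 = 8.42
total variance = 8.42 + 2 × 7.24 = 22.90
α (item deleted) = (5/4)·(1 − 8.42/22.90) = 0.790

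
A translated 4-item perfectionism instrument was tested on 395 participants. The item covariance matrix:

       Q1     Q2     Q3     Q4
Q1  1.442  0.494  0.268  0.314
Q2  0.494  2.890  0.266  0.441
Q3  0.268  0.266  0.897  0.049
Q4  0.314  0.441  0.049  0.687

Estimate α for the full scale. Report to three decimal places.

α = 0.510

sum of item variances = 1.442 + 2.890 + 0.897 + 0.687 = 5.916
Sum of off-diagonal covariances = 1.832
total variance = 5.916 + 2 × 1.832 = 9.580
α = (k/(k−1))·(1 − sum of item variances/total variance) = (4/3)·(1 − 5.916/9.580) = 0.510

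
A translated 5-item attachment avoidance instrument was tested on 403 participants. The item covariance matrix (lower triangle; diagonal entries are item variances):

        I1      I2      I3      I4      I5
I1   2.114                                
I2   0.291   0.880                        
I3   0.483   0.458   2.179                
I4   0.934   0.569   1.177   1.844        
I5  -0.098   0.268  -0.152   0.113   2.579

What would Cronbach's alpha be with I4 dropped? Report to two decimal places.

Cronbach's alpha = 0.33

Remaining items: I1, I2, I3, I5 (k = 4).
Σσᵢ² = 2.114 + 0.880 + 2.179 + 2.579 = 7.752
σ²_total = 7.752 + 2 × 1.250 = 10.252
α (item deleted) = (4/3)·(1 − 7.752/10.252) = 0.33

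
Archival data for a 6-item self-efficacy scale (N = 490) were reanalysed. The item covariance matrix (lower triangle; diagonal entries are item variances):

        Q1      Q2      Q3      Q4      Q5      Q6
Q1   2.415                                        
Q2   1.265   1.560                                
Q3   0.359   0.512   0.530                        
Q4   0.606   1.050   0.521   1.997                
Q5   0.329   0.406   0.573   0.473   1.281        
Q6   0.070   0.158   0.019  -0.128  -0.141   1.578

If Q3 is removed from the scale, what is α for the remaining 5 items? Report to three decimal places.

Remaining items: Q1, Q2, Q4, Q5, Q6 (k = 5).
sum of item variances = 2.415 + 1.560 + 1.997 + 1.281 + 1.578 = 8.831
Var(T) = 8.831 + 2 × 4.088 = 17.007
α (item deleted) = (5/4)·(1 − 8.831/17.007) = 0.601

α = 0.601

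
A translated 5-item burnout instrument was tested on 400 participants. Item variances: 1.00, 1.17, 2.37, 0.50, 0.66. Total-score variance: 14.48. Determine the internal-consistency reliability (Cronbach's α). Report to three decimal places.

Cronbach's α = 0.758

sum of item variances = 1.00 + 1.17 + 2.37 + 0.50 + 0.66 = 5.70
α = (k/(k−1))·(1 − sum of item variances/total variance) = (5/4)·(1 − 5.70/14.48) = 0.758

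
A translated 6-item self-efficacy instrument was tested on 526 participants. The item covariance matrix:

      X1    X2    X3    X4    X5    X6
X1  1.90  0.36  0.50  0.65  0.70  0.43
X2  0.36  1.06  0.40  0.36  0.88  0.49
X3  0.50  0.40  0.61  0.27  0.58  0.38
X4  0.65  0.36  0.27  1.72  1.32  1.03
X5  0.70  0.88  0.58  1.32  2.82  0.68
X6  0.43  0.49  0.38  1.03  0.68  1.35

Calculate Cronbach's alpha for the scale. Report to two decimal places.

α = 0.79

ΣVar(i) = 1.90 + 1.06 + 0.61 + 1.72 + 2.82 + 1.35 = 9.46
Sum of the distinct covariances = 9.03
σ²_total = 9.46 + 2 × 9.03 = 27.52
α = (k/(k−1))·(1 − ΣVar(i)/σ²_total) = (6/5)·(1 − 9.46/27.52) = 0.79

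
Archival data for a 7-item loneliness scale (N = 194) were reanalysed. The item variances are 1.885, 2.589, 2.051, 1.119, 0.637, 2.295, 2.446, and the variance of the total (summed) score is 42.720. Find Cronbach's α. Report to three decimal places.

α = 0.811

Σσᵢ² = 1.885 + 2.589 + 2.051 + 1.119 + 0.637 + 2.295 + 2.446 = 13.022
α = (k/(k−1))·(1 − Σσᵢ²/Var(T)) = (7/6)·(1 − 13.022/42.720) = 0.811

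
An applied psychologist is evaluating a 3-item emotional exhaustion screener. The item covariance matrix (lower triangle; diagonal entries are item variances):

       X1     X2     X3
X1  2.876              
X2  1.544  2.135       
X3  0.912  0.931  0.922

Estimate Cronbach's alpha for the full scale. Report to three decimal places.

Σσ²ᵢ = 2.876 + 2.135 + 0.922 = 5.933
Sum of off-diagonal covariances = 3.387
σ²_total = 5.933 + 2 × 3.387 = 12.707
α = (k/(k−1))·(1 − Σσ²ᵢ/σ²_total) = (3/2)·(1 − 5.933/12.707) = 0.800

Cronbach's alpha = 0.800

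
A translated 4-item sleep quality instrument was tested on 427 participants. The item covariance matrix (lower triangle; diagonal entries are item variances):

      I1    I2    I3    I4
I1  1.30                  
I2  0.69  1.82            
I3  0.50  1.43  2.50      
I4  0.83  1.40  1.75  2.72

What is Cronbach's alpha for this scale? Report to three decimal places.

Cronbach's alpha = 0.817

sum of item variances = 1.30 + 1.82 + 2.50 + 2.72 = 8.34
Σ_{i<j} σ_ij = 6.60
total variance = 8.34 + 2 × 6.60 = 21.54
α = (k/(k−1))·(1 − sum of item variances/total variance) = (4/3)·(1 − 8.34/21.54) = 0.817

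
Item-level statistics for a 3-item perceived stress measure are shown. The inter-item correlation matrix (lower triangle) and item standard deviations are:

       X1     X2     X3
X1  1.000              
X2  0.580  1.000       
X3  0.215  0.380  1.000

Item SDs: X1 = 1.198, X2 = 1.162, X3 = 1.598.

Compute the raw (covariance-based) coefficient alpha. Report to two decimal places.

α = 0.63

Σσ²ᵢ = 1.198² + 1.162² + 1.598² = 5.3391
Covariances σ_ij = r_ij · s_i · s_j:
  σ(X1,X2) = 0.580 × 1.198 × 1.162 = 0.8074
  σ(X1,X3) = 0.215 × 1.198 × 1.598 = 0.4116
  σ(X2,X3) = 0.380 × 1.162 × 1.598 = 0.7056
σ²_T = Σσ²ᵢ + 2·Σσ_ij = 5.3391 + 2 × 1.9246 = 9.1883
α = (3/2)·(1 − 5.3391/9.1883) = 0.63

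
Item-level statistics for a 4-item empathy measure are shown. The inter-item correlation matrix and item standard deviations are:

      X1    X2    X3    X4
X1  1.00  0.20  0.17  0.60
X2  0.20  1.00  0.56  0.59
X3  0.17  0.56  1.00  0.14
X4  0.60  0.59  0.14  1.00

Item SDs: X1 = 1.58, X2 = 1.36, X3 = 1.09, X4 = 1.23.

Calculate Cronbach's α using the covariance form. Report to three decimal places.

Cronbach's α = 0.700

Σσ²ᵢ = 1.58² + 1.36² + 1.09² + 1.23² = 7.0470
Covariances σ_ij = r_ij · s_i · s_j:
  σ(X1,X2) = 0.20 × 1.58 × 1.36 = 0.4298
  σ(X1,X3) = 0.17 × 1.58 × 1.09 = 0.2928
  σ(X1,X4) = 0.60 × 1.58 × 1.23 = 1.1660
  σ(X2,X3) = 0.56 × 1.36 × 1.09 = 0.8301
  σ(X2,X4) = 0.59 × 1.36 × 1.23 = 0.9870
  σ(X3,X4) = 0.14 × 1.09 × 1.23 = 0.1877
σ²_T = Σσ²ᵢ + 2·Σσ_ij = 7.0470 + 2 × 3.8934 = 14.8338
α = (4/3)·(1 − 7.0470/14.8338) = 0.700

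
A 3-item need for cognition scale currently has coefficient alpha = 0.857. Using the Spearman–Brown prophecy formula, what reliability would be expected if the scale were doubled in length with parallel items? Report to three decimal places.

predicted reliability = 0.923

Length factor m = 2
α' = m·α / (1 + (m−1)·α)
   = 2 × 0.857 / (1 + (2 − 1) × 0.857)
   = 1.7140 / 1.8570 = 0.923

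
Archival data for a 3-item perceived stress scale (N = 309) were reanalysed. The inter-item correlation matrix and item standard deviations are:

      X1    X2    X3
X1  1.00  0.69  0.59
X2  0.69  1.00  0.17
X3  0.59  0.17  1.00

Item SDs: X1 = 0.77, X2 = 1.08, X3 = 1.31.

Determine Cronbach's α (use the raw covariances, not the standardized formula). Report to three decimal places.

α = 0.672

Σσ²ᵢ = 0.77² + 1.08² + 1.31² = 3.4754
Covariances σ_ij = r_ij · s_i · s_j:
  σ(X1,X2) = 0.69 × 0.77 × 1.08 = 0.5738
  σ(X1,X3) = 0.59 × 0.77 × 1.31 = 0.5951
  σ(X2,X3) = 0.17 × 1.08 × 1.31 = 0.2405
σ²_T = Σσ²ᵢ + 2·Σσ_ij = 3.4754 + 2 × 1.4094 = 6.2942
α = (3/2)·(1 − 3.4754/6.2942) = 0.672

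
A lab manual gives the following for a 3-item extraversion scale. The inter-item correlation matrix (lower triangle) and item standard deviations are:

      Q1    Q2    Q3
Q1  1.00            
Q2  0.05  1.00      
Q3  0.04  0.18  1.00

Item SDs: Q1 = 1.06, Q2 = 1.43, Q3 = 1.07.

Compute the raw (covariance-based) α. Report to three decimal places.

Σσ²ᵢ = 1.06² + 1.43² + 1.07² = 4.3134
Covariances σ_ij = r_ij · s_i · s_j:
  σ(Q1,Q2) = 0.05 × 1.06 × 1.43 = 0.0758
  σ(Q1,Q3) = 0.04 × 1.06 × 1.07 = 0.0454
  σ(Q2,Q3) = 0.18 × 1.43 × 1.07 = 0.2754
σ²_T = Σσ²ᵢ + 2·Σσ_ij = 4.3134 + 2 × 0.3966 = 5.1066
α = (3/2)·(1 − 4.3134/5.1066) = 0.233

α = 0.233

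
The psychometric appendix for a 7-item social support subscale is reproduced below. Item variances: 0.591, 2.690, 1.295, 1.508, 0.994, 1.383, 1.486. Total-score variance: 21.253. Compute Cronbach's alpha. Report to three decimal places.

α = 0.621

Σσ²ᵢ = 0.591 + 2.690 + 1.295 + 1.508 + 0.994 + 1.383 + 1.486 = 9.947
α = (k/(k−1))·(1 − Σσ²ᵢ/σ²_total) = (7/6)·(1 − 9.947/21.253) = 0.621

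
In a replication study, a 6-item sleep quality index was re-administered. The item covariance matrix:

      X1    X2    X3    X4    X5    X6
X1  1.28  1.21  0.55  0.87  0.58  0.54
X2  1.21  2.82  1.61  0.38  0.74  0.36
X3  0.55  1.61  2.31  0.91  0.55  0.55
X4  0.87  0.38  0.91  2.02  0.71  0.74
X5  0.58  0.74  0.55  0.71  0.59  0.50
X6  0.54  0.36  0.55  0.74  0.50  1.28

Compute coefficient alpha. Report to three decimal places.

sum of item variances = 1.28 + 2.82 + 2.31 + 2.02 + 0.59 + 1.28 = 10.30
Sum of off-diagonal covariances = 10.80
total variance = 10.30 + 2 × 10.80 = 31.90
α = (k/(k−1))·(1 − sum of item variances/total variance) = (6/5)·(1 − 10.30/31.90) = 0.813

α = 0.813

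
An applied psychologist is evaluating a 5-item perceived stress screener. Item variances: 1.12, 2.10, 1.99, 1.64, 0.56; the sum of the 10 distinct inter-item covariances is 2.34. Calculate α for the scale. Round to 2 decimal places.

α = 0.48

sum of item variances = 1.12 + 2.10 + 1.99 + 1.64 + 0.56 = 7.41
Sum of distinct covariances = 2.34
Var(T) = sum of item variances + 2·Σcov = 7.41 + 2 × 2.34 = 12.09
α = (5/4)·(1 − 7.41/12.09) = 0.48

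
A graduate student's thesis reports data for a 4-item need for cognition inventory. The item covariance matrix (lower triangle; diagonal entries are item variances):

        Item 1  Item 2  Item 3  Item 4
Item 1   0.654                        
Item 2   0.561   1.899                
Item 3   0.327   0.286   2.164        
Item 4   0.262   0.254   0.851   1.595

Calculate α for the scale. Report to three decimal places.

α = 0.595

Σσ²ᵢ = 0.654 + 1.899 + 2.164 + 1.595 = 6.312
Sum of the distinct covariances = 2.541
total variance = 6.312 + 2 × 2.541 = 11.394
α = (k/(k−1))·(1 − Σσ²ᵢ/total variance) = (4/3)·(1 − 6.312/11.394) = 0.595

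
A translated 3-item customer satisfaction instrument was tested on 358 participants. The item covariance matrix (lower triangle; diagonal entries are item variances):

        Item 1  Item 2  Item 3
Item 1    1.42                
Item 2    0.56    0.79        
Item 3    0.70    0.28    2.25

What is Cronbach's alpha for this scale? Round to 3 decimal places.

α = 0.613

Σσ²ᵢ = 1.42 + 0.79 + 2.25 = 4.46
Σ_{i<j} σ_ij = 1.54
σ²_total = 4.46 + 2 × 1.54 = 7.54
α = (k/(k−1))·(1 − Σσ²ᵢ/σ²_total) = (3/2)·(1 − 4.46/7.54) = 0.613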